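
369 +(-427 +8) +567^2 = 321439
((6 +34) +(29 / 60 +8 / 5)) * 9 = 1515 / 4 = 378.75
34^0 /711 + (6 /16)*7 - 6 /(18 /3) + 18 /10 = 97447 /28440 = 3.43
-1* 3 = -3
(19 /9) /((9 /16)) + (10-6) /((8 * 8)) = 4945 /1296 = 3.82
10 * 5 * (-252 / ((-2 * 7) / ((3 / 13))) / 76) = 675 / 247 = 2.73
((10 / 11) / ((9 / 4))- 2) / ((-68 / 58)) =2291 / 1683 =1.36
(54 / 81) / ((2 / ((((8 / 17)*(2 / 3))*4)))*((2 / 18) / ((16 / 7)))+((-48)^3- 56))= -1024 / 169955209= -0.00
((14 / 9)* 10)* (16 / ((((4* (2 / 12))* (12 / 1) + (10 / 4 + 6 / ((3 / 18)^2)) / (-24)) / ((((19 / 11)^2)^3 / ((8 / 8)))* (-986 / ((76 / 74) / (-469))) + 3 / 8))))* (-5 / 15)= 759202283076836480 / 845034597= 898427455.84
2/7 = 0.29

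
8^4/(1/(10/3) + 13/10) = 2560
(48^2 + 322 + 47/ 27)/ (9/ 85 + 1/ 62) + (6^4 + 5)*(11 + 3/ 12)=2512004665/ 69444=36173.10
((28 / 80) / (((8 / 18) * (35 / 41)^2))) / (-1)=-15129 / 14000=-1.08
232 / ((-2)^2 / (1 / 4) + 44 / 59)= 3422 / 247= 13.85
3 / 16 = 0.19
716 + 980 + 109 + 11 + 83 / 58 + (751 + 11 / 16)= 1192071 / 464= 2569.12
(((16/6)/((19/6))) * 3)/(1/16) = 768/19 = 40.42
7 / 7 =1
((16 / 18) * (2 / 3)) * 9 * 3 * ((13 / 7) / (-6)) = -104 / 21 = -4.95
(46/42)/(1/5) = 115/21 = 5.48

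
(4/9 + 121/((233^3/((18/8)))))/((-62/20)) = -1011995965/7058330046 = -0.14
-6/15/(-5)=2/25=0.08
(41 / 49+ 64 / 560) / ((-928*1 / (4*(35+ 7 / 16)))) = -18873 / 129920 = -0.15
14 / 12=1.17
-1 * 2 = -2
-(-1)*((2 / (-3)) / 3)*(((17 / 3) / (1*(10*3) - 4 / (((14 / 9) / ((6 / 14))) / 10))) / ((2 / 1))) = -833 / 25110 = -0.03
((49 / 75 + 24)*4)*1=7396 / 75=98.61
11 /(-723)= -11 /723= -0.02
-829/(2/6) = -2487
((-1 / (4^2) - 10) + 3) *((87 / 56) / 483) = -3277 / 144256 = -0.02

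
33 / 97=0.34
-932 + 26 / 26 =-931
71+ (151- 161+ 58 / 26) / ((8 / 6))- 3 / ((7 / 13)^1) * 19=-14809 / 364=-40.68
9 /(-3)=-3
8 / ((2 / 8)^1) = 32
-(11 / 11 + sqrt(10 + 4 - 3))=-sqrt(11) - 1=-4.32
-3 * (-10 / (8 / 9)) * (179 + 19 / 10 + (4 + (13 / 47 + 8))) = 2451411 / 376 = 6519.71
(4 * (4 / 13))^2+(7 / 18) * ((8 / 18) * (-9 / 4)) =3425 / 3042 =1.13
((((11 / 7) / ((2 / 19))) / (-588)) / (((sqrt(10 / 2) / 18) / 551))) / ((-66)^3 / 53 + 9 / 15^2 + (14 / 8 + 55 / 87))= 7964972235 *sqrt(5) / 857533727533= 0.02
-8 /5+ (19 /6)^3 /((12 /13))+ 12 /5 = 456203 /12960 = 35.20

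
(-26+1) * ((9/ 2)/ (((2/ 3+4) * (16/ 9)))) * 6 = -18225/ 224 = -81.36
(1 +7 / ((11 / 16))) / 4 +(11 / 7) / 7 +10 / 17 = 132247 / 36652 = 3.61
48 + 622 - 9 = 661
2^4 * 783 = 12528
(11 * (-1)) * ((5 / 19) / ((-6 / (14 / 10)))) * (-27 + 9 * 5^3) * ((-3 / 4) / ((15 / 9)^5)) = -10272339 / 237500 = -43.25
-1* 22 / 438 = -11 / 219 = -0.05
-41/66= -0.62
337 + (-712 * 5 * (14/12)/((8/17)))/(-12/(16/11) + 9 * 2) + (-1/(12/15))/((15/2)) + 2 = -132533/234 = -566.38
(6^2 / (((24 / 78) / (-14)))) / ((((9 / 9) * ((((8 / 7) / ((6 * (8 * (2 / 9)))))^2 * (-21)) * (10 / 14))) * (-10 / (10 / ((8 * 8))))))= -148.63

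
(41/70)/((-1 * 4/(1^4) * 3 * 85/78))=-533/11900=-0.04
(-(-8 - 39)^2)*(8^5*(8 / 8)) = -72384512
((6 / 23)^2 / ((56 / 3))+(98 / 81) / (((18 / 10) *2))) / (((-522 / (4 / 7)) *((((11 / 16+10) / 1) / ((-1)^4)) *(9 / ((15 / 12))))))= -36683060 / 7590290670711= -0.00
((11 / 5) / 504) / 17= 11 / 42840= 0.00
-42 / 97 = -0.43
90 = 90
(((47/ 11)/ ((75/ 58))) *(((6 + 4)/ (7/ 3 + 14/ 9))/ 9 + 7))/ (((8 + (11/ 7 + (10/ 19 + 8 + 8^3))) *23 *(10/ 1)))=440249/ 2229657375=0.00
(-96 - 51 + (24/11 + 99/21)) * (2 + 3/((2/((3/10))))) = -18879/55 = -343.25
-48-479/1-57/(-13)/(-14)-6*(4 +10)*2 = -126547/182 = -695.31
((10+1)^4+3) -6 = 14638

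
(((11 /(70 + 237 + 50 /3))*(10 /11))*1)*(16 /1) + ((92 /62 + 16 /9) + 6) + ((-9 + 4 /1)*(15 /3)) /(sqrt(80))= 2642984 /270909 -5*sqrt(5) /4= 6.96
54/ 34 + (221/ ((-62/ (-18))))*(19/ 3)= 214986/ 527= 407.94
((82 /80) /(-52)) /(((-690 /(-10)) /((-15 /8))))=41 /76544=0.00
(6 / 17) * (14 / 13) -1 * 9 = -1905 / 221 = -8.62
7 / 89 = 0.08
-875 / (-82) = 875 / 82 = 10.67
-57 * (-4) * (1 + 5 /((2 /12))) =7068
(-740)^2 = 547600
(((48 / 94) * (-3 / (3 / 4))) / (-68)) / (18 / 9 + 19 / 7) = 56 / 8789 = 0.01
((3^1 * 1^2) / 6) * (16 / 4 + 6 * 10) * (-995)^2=31680800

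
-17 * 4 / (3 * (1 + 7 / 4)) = -272 / 33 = -8.24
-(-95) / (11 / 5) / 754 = 475 / 8294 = 0.06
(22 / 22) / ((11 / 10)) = 10 / 11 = 0.91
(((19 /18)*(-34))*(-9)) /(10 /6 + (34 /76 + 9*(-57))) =-36822 /58241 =-0.63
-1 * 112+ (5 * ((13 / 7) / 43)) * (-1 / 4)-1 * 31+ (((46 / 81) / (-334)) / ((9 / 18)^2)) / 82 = -95523901243 / 667746828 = -143.05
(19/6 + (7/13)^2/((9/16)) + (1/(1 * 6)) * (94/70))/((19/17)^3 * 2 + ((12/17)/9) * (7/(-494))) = 4852457101/3467438520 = 1.40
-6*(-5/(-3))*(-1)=10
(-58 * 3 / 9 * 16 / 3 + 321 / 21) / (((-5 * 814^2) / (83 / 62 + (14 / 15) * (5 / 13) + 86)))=106662659 / 45879954120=0.00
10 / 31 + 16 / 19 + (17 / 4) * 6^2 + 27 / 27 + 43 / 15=158.03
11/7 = 1.57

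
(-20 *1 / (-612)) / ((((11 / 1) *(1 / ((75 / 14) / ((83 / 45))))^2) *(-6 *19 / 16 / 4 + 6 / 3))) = 50625000 / 441867349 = 0.11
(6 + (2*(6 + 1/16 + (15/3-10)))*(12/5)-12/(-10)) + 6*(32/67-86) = -335559/670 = -500.83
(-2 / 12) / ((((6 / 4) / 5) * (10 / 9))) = -1 / 2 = -0.50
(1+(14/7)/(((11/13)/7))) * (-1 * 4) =-772/11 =-70.18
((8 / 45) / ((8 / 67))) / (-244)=-67 / 10980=-0.01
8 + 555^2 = 308033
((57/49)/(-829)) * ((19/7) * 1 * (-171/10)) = 185193/2843470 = 0.07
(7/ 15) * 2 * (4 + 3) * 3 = 19.60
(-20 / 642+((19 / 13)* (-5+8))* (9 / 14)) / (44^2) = 162853 / 113104992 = 0.00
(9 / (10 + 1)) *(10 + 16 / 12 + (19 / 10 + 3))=1461 / 110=13.28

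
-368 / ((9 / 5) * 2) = -920 / 9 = -102.22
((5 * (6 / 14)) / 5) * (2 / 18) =1 / 21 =0.05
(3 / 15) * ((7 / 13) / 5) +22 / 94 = 3904 / 15275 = 0.26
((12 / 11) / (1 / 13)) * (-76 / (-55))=11856 / 605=19.60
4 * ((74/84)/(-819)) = -74/17199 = -0.00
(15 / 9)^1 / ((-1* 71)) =-5 / 213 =-0.02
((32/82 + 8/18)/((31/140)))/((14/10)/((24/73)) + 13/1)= 1724800/7896723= 0.22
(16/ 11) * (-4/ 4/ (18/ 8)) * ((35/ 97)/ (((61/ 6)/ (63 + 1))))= -1.47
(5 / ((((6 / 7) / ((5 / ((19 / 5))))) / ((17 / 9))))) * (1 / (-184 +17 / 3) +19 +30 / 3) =23074100 / 54891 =420.36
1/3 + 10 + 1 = 34/3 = 11.33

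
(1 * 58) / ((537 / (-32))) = -1856 / 537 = -3.46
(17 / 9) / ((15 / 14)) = 238 / 135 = 1.76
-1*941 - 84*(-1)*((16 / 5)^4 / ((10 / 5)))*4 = 10421923 / 625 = 16675.08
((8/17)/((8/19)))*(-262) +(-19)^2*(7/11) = -11799/187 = -63.10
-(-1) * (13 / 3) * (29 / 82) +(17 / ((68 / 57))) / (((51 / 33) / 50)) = 967217 / 2091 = 462.56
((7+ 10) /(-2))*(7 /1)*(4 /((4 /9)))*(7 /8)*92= -172431 /4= -43107.75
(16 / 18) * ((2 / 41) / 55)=16 / 20295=0.00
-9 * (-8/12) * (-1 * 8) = -48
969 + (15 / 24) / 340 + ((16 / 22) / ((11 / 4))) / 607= 38716648647 / 39955168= 969.00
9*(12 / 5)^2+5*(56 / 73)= 101608 / 1825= 55.68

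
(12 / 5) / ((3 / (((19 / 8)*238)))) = 452.20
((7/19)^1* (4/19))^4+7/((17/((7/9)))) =0.32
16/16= 1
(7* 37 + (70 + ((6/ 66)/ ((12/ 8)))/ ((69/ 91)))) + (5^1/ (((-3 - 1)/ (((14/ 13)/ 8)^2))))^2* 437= 87718984504865/ 266376794112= 329.30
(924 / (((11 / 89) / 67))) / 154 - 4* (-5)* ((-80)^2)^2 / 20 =450595778 / 11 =40963252.55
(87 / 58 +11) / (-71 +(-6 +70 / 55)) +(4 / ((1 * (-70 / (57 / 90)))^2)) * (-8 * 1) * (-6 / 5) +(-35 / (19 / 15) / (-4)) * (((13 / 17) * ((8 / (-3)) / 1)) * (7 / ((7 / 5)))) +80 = 2790885949 / 296756250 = 9.40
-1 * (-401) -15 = 386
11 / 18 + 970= 17471 / 18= 970.61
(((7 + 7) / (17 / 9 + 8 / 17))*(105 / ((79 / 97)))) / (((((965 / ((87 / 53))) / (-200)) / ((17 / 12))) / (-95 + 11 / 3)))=9823284613800 / 291720851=33673.58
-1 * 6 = -6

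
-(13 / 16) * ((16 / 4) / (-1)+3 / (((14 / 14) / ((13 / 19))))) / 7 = 481 / 2128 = 0.23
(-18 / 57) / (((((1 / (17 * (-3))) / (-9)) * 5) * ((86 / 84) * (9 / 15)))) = -38556 / 817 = -47.19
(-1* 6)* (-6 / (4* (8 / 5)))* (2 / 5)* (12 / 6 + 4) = 27 / 2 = 13.50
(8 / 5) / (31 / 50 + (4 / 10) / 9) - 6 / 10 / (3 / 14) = -586 / 1495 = -0.39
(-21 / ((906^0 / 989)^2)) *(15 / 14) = -44015445 / 2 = -22007722.50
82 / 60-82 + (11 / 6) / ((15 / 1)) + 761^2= 26056822 / 45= 579040.49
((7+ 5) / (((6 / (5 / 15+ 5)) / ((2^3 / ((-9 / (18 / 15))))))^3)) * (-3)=8388608 / 273375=30.69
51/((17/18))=54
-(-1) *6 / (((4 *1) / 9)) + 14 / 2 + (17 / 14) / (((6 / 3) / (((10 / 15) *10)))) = 1031 / 42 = 24.55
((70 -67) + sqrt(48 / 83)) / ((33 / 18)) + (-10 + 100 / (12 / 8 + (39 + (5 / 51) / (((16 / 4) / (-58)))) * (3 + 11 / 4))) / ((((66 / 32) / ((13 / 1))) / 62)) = -3726.22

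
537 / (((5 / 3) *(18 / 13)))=232.70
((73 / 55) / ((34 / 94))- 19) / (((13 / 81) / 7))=-8127378 / 12155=-668.64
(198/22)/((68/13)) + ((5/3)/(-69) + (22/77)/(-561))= 1838131/1083852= 1.70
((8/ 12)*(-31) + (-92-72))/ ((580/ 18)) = -831/ 145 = -5.73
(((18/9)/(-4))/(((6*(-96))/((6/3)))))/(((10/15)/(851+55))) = 151/64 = 2.36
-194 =-194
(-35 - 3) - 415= -453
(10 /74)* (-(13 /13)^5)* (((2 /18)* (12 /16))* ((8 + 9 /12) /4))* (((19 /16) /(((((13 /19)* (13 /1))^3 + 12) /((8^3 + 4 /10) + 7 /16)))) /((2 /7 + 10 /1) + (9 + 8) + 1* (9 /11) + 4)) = -14409301702565 /22069615523659776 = -0.00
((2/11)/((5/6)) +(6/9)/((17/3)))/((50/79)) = 12403/23375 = 0.53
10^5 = 100000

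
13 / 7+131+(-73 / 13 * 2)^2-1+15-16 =304016 / 1183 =256.99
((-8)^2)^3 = 262144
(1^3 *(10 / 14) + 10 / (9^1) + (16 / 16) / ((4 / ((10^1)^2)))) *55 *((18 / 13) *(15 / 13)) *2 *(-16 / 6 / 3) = -88000 / 21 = -4190.48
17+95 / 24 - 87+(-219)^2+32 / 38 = 47895.80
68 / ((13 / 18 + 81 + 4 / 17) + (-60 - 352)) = -0.21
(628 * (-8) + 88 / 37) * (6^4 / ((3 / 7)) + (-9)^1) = -560187000 / 37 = -15140189.19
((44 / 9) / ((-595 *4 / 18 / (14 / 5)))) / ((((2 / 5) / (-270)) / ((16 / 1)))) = 19008 / 17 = 1118.12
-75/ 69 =-25/ 23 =-1.09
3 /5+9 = 9.60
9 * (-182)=-1638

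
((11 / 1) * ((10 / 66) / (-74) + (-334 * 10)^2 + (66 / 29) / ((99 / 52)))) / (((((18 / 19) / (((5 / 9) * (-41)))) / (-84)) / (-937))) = -232218593155184.34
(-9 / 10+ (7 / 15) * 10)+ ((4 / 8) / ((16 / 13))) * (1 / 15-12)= -1.08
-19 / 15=-1.27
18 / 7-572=-569.43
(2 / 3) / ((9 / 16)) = 32 / 27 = 1.19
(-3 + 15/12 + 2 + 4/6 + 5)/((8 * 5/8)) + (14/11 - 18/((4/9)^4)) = -9691213/21120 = -458.86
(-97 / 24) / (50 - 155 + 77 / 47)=4559 / 116592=0.04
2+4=6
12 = 12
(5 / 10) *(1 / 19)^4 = 1 / 260642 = 0.00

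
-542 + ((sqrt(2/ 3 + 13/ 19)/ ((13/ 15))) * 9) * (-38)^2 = -542 + 3420 * sqrt(4389)/ 13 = 16886.72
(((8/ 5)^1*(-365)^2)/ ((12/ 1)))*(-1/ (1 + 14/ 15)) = -266450/ 29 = -9187.93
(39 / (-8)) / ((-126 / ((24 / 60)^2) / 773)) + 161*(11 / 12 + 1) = 313.37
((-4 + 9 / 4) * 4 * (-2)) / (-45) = -14 / 45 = -0.31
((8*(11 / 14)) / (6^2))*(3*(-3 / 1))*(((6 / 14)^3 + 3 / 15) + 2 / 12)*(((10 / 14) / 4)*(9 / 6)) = -50413 / 268912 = -0.19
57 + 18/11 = 645/11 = 58.64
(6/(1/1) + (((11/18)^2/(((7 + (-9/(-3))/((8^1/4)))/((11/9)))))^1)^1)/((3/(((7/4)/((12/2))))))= 1050329/1784592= 0.59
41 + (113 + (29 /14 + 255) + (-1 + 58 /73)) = 419905 /1022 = 410.87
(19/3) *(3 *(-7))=-133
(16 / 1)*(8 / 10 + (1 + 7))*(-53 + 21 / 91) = -482944 / 65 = -7429.91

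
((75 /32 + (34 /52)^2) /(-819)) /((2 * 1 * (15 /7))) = -0.00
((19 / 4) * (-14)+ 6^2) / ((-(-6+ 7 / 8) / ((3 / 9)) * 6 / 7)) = -854 / 369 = -2.31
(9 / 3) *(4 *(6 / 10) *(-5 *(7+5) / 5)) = -432 / 5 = -86.40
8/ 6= 4/ 3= 1.33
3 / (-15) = -1 / 5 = -0.20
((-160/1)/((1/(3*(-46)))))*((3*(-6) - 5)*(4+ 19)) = -11680320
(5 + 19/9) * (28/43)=1792/387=4.63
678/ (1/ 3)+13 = 2047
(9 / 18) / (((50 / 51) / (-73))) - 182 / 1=-21923 / 100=-219.23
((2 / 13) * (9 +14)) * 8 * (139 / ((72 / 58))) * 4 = 1483408 / 117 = 12678.70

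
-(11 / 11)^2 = -1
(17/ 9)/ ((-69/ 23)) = -17/ 27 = -0.63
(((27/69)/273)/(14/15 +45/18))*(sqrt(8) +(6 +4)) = 180*sqrt(2)/215579 +900/215579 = 0.01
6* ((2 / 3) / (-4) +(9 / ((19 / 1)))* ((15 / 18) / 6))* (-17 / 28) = 391 / 1064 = 0.37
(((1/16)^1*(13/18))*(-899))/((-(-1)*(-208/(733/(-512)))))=-658967/2359296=-0.28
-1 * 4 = -4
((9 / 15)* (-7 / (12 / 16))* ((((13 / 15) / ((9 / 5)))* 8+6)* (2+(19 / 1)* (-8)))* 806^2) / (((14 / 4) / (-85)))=-1175061596800 / 9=-130562399644.44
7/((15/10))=14/3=4.67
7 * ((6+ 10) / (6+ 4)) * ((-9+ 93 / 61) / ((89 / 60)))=-56.44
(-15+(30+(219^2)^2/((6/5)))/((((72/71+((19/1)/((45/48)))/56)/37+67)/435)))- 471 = 460006350871994559/36982406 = 12438518761.38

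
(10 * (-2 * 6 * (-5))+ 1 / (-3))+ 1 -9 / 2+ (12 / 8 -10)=1763 / 3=587.67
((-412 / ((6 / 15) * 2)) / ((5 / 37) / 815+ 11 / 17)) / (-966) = 52801405 / 64101828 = 0.82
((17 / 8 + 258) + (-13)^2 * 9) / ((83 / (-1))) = -14249 / 664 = -21.46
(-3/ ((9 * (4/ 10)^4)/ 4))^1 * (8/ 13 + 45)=-370625/ 156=-2375.80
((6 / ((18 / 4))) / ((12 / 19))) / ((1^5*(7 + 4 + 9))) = 19 / 180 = 0.11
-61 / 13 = -4.69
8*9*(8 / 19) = 576 / 19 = 30.32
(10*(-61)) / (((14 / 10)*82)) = -5.31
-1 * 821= -821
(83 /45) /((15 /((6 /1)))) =166 /225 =0.74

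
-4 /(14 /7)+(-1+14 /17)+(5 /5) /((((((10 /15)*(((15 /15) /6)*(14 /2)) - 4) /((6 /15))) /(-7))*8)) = -20389 /9860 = -2.07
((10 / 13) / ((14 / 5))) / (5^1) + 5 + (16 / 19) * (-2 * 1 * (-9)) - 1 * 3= 29761 / 1729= 17.21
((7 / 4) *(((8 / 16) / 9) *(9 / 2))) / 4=7 / 64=0.11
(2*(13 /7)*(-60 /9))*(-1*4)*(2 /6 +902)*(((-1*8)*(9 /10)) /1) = -4504448 /7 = -643492.57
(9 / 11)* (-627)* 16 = -8208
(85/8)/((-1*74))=-85/592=-0.14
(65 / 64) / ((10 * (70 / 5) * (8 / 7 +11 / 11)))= 13 / 3840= 0.00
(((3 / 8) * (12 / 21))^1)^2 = 9 / 196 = 0.05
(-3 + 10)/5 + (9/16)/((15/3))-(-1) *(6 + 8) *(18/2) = 10201/80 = 127.51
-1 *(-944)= 944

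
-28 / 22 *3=-42 / 11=-3.82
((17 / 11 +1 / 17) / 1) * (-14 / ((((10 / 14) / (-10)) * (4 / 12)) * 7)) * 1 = 25200 / 187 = 134.76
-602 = -602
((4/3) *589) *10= 23560/3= 7853.33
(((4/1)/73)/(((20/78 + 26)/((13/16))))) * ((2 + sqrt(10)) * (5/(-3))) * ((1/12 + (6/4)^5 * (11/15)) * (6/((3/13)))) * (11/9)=-65565071 * sqrt(10)/129171456 - 65565071/64585728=-2.62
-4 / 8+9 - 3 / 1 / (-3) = 19 / 2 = 9.50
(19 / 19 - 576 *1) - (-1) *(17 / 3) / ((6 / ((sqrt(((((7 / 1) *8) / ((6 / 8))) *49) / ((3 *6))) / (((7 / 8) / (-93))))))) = -8432 *sqrt(21) / 27 - 575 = -2006.12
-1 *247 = -247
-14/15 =-0.93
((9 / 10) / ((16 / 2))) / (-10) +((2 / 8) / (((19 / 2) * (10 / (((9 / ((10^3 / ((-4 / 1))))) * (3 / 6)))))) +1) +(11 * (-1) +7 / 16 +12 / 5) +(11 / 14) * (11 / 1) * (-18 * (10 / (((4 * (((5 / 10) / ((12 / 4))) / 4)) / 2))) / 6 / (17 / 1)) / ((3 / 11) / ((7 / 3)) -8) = 62910362283 / 3921220000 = 16.04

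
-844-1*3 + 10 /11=-846.09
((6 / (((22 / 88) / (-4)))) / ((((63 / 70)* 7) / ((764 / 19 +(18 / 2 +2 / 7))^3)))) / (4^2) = -5705603145740 / 49405377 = -115485.47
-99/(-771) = 33/257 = 0.13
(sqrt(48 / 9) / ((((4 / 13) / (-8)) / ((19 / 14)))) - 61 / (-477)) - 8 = -988 *sqrt(3) / 21 - 3755 / 477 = -89.36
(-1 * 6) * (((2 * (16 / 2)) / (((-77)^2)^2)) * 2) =-192 / 35153041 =-0.00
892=892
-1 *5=-5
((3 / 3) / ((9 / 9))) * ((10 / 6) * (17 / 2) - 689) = -4049 / 6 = -674.83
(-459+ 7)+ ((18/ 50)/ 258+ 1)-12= -995447/ 2150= -463.00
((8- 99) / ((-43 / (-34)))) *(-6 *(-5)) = -92820 / 43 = -2158.60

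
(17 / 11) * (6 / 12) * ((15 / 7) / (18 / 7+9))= 85 / 594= 0.14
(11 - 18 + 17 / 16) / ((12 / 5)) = -475 / 192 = -2.47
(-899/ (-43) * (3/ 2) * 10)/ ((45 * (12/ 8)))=1798/ 387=4.65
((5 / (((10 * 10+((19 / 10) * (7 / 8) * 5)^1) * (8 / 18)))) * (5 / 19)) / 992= 0.00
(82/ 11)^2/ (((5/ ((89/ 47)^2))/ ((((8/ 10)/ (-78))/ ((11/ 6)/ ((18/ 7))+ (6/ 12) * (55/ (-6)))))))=1917388944/ 18155605325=0.11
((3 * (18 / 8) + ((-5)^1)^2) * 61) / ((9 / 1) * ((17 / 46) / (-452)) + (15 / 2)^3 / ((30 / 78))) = 20134453 / 11403036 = 1.77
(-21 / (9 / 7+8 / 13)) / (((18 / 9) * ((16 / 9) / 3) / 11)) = -567567 / 5536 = -102.52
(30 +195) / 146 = 225 / 146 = 1.54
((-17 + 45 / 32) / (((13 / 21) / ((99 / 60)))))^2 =119582481249 / 69222400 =1727.51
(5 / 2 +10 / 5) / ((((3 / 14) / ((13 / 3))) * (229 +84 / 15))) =0.39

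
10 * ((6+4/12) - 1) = 160/3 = 53.33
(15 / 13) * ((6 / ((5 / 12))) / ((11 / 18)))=3888 / 143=27.19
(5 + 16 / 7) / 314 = 51 / 2198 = 0.02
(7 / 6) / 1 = 7 / 6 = 1.17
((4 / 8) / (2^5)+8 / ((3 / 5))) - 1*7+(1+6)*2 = 3907 / 192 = 20.35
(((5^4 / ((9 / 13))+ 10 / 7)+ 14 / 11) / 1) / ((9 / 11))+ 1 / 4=2510555 / 2268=1106.95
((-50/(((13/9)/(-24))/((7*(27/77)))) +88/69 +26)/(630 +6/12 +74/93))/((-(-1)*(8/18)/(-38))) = -108084877326/386197669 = -279.87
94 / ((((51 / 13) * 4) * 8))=611 / 816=0.75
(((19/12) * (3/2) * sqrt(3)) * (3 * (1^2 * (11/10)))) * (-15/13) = -15.66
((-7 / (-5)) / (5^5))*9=63 / 15625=0.00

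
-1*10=-10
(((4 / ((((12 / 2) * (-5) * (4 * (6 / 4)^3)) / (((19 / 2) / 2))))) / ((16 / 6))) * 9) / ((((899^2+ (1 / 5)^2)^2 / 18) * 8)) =-0.00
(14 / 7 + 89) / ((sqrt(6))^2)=91 / 6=15.17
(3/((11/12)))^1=36/11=3.27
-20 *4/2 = -40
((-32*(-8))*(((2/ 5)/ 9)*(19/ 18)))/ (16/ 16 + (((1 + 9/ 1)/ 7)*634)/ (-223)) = -7592704/ 1935495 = -3.92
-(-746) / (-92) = -373 / 46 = -8.11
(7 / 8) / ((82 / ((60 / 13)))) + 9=19293 / 2132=9.05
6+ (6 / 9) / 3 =6.22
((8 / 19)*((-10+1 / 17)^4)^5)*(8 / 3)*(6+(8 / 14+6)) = 2034214466012081103477314382876027761657596728832 / 1621628331252381436438238799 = 1254427063716295543204.59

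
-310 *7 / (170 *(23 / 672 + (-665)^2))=-145824 / 5051978791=-0.00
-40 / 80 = -1 / 2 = -0.50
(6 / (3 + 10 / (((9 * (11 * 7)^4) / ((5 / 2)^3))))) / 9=843672984 / 3796529053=0.22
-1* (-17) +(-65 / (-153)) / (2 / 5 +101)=101464 / 5967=17.00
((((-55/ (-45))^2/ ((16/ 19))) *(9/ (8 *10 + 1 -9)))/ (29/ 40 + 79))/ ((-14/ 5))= -57475/ 57861216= -0.00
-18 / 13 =-1.38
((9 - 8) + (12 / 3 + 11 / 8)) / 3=17 / 8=2.12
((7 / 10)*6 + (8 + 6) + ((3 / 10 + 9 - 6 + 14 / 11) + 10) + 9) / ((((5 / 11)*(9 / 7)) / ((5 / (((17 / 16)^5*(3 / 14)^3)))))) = 9254811467776 / 345025251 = 26823.58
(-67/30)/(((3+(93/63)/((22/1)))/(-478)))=2466002/7085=348.06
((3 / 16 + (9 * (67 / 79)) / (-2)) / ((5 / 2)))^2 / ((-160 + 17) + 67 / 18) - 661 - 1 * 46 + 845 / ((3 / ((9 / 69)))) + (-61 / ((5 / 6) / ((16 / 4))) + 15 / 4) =-12007835170201 / 12516949600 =-959.33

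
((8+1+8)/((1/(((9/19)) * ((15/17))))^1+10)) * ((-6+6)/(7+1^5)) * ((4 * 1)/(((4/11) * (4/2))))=0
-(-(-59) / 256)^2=-3481 / 65536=-0.05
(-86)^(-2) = 1 / 7396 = 0.00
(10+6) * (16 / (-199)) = -256 / 199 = -1.29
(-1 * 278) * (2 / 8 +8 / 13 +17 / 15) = -216701 / 390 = -555.64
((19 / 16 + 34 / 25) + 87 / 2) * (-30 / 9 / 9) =-17.05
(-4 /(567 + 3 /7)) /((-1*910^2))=1 /117471900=0.00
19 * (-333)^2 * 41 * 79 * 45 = 307089897705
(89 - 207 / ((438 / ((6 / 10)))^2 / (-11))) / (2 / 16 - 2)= -94860754 / 1998375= -47.47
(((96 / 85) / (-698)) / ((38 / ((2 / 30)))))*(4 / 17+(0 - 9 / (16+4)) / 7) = -814 / 1676814125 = -0.00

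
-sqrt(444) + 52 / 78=2 / 3- 2 * sqrt(111)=-20.40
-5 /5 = -1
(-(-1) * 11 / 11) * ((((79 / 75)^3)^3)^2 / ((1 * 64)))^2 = 206336132715709669990485567530001552309415935666586885734738159549121 / 130186343733940738422172334054494058364070951938629150390625000000000000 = 0.00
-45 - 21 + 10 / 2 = -61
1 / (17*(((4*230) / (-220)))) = -11 / 782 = -0.01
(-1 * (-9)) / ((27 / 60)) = 20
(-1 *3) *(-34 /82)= 51 /41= 1.24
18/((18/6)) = 6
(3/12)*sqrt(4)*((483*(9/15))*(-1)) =-1449/10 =-144.90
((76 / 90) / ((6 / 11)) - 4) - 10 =-1681 / 135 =-12.45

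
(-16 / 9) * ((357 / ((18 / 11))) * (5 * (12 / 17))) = -1368.89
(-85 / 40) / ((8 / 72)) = -153 / 8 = -19.12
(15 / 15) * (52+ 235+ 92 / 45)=13007 / 45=289.04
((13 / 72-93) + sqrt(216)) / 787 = -6683 / 56664 + 6*sqrt(6) / 787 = -0.10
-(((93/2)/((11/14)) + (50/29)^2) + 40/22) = -53801/841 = -63.97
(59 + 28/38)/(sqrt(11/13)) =64.94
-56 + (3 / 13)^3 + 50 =-5.99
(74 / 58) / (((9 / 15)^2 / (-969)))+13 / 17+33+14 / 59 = -296704277 / 87261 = -3400.19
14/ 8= 7/ 4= 1.75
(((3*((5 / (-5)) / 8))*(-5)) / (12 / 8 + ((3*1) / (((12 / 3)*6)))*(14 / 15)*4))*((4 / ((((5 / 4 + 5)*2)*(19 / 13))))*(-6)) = -1404 / 1121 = -1.25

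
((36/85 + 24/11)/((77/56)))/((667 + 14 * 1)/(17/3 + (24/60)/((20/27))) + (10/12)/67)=7293617856/422394202175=0.02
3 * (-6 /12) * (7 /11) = -21 /22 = -0.95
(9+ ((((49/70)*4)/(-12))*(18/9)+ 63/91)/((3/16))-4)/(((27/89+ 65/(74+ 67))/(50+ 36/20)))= 3931647713/9352200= 420.40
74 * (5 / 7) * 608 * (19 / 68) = 1068560 / 119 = 8979.50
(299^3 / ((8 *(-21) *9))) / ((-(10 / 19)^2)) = 9649854539 / 151200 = 63821.79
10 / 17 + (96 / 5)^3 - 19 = 15001387 / 2125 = 7059.48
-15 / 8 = -1.88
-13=-13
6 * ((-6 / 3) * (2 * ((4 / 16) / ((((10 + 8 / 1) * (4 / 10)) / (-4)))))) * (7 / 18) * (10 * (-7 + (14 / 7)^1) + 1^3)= -1715 / 27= -63.52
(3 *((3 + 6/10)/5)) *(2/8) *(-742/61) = -6.57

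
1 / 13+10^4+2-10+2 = 129923 / 13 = 9994.08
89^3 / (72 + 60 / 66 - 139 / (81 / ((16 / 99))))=5653146411 / 582434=9706.07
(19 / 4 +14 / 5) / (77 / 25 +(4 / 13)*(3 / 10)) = 9815 / 4124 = 2.38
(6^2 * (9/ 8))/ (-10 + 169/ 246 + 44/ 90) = -149445/ 32561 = -4.59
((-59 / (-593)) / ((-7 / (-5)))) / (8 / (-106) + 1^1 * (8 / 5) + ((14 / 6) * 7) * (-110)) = -234525 / 5924049838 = -0.00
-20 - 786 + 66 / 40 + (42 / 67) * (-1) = -1078669 / 1340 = -804.98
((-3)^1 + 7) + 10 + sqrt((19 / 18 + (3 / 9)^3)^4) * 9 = 8017 / 324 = 24.74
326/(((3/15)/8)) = 13040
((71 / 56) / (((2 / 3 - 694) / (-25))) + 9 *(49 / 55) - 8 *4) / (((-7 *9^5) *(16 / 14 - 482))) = -30668849 / 254665846955520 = -0.00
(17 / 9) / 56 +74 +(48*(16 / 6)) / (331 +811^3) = 9951602166959 / 134419839624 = 74.03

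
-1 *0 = 0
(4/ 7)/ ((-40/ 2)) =-1/ 35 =-0.03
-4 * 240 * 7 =-6720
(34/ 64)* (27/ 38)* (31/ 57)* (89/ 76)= 422127/ 1755904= 0.24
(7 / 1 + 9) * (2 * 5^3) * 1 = 4000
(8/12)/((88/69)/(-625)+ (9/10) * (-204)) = -14375/3958919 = -0.00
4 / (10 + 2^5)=2 / 21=0.10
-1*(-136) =136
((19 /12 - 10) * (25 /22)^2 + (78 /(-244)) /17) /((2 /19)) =-1245903739 /12045792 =-103.43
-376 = -376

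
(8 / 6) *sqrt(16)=16 / 3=5.33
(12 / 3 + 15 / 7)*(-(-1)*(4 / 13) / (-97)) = -172 / 8827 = -0.02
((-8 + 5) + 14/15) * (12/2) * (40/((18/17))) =-4216/9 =-468.44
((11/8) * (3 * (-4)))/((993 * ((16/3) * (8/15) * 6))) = -165/169472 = -0.00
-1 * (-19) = 19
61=61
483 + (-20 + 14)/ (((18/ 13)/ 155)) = -566/ 3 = -188.67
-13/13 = -1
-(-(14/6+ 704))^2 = -4490161/9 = -498906.78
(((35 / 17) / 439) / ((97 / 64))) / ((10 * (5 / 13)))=2912 / 3619555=0.00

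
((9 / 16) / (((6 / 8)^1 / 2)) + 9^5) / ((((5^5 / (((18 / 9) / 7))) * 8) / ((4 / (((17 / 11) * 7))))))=1299111 / 5206250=0.25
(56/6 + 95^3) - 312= 2571217/3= 857072.33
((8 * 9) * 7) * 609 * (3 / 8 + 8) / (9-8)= 2570589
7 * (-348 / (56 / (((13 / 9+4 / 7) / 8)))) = -3683 / 336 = -10.96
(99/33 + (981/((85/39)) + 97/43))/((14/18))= 14979123/25585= 585.47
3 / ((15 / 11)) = 11 / 5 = 2.20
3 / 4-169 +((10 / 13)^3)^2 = -3244442457 / 19307236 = -168.04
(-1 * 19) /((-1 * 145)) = 19 /145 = 0.13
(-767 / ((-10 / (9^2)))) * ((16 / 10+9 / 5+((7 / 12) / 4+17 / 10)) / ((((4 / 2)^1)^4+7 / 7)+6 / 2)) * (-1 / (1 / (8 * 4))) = -26072631 / 500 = -52145.26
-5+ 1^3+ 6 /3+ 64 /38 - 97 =-1849 /19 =-97.32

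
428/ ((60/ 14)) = 99.87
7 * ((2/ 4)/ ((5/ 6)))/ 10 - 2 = -79/ 50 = -1.58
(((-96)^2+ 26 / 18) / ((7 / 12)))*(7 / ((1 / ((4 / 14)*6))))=189616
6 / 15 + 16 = 82 / 5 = 16.40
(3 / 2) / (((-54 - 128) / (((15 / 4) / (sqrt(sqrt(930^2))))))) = -3*sqrt(930) / 90272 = -0.00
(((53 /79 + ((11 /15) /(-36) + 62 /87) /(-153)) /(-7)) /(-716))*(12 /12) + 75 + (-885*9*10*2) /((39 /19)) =-136600257721563641 /1761840765360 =-77532.69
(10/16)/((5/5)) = 5/8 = 0.62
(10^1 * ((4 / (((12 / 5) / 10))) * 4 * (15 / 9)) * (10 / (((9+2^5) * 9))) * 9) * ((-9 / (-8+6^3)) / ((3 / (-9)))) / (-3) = -6250 / 533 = -11.73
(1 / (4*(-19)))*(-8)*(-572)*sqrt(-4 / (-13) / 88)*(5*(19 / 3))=-20*sqrt(286) / 3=-112.74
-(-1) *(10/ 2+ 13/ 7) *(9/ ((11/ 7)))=432/ 11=39.27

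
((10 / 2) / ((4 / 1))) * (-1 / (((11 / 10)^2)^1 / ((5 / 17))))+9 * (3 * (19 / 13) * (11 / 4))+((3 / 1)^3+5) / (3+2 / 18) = 88727465 / 748748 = 118.50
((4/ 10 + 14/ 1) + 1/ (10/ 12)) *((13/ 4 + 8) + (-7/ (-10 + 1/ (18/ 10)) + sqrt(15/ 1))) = 78 *sqrt(15)/ 5 + 159003/ 850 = 247.48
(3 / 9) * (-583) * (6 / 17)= -1166 / 17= -68.59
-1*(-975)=975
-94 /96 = -47 /48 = -0.98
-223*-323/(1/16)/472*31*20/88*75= 837337125/649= 1290195.88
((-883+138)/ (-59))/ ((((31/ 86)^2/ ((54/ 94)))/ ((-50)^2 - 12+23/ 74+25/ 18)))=13704576844200/ 98599561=138992.27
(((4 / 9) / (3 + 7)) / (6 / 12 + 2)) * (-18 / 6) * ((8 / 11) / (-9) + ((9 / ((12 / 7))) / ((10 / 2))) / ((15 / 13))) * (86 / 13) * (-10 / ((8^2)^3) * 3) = 352987 / 10543104000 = 0.00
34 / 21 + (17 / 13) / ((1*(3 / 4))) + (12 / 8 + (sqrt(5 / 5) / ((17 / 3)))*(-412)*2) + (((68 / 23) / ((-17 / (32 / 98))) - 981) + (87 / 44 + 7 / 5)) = -61273047729 / 54794740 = -1118.23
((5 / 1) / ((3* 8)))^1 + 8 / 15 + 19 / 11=3259 / 1320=2.47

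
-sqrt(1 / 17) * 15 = -15 * sqrt(17) / 17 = -3.64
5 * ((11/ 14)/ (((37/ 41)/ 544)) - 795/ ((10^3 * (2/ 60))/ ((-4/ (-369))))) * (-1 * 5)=-125670165/ 10619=-11834.46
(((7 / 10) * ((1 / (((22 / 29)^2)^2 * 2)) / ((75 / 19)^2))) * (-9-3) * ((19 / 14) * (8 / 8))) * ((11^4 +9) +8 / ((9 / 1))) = -319837426947091 / 19765350000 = -16181.72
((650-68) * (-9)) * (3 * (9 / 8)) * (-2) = 70713 / 2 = 35356.50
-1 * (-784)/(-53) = -784/53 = -14.79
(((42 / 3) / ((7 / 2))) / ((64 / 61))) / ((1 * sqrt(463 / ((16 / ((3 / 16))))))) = 61 * sqrt(1389) / 1389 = 1.64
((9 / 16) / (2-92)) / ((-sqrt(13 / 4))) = sqrt(13) / 1040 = 0.00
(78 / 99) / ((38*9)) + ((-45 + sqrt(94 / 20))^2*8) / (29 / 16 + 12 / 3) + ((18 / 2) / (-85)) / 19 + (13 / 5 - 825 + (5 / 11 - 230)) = 25896632401 / 14869305 - 384*sqrt(470) / 31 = 1473.07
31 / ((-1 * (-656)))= 31 / 656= 0.05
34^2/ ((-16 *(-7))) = 289/ 28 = 10.32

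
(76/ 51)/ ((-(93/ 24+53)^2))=-0.00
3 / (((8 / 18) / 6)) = 81 / 2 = 40.50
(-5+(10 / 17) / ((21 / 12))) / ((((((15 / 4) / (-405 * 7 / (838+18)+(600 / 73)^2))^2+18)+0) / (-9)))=1906528046710611195 / 817728951975761546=2.33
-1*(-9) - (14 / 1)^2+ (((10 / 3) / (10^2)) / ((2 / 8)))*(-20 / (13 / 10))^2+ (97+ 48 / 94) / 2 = -5084465 / 47658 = -106.69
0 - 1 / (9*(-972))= 1 / 8748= 0.00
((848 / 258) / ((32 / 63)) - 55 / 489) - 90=-7034923 / 84108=-83.64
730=730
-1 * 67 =-67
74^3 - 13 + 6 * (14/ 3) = 405239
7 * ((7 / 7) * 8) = 56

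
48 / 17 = 2.82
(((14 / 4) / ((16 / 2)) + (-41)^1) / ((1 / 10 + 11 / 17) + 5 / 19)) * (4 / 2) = -1048135 / 13052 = -80.30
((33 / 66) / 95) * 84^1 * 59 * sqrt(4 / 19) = 4956 * sqrt(19) / 1805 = 11.97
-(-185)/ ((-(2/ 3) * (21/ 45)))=-8325/ 14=-594.64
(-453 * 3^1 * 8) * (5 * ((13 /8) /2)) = -88335 /2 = -44167.50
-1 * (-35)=35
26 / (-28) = -13 / 14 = -0.93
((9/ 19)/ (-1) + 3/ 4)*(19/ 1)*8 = 42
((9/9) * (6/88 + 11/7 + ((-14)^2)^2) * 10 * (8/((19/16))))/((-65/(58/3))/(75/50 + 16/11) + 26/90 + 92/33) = 617663442600/462707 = 1334891.07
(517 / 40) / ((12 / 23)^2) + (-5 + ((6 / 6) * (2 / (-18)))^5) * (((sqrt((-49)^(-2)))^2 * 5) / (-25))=615480336323 / 12962436480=47.48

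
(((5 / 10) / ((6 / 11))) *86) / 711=473 / 4266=0.11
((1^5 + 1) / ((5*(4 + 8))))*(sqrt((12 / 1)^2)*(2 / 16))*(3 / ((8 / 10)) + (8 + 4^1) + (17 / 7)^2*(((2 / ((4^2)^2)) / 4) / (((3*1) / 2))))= 0.79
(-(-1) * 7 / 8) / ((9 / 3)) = 7 / 24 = 0.29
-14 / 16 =-7 / 8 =-0.88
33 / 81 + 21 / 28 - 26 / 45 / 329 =205313 / 177660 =1.16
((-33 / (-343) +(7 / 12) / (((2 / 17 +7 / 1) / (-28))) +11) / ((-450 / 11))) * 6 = -1095859 / 848925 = -1.29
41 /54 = 0.76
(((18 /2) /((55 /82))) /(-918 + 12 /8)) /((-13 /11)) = 492 /39715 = 0.01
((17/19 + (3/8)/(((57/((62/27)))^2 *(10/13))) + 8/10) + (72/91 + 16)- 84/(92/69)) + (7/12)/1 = -43.93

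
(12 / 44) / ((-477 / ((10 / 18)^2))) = -25 / 141669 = -0.00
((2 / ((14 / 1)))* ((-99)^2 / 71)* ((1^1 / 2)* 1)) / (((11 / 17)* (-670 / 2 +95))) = -0.06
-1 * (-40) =40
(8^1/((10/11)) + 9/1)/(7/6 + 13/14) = 1869/220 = 8.50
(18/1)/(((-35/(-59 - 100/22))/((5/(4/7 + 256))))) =6291/9878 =0.64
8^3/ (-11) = -512/ 11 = -46.55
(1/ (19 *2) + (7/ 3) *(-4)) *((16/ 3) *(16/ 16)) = -8488/ 171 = -49.64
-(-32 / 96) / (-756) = -1 / 2268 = -0.00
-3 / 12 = -1 / 4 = -0.25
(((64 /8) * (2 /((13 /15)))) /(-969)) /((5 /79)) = -1264 /4199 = -0.30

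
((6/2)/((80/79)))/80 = 237/6400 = 0.04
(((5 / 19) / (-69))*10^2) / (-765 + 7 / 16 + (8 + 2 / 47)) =376000 / 745831833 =0.00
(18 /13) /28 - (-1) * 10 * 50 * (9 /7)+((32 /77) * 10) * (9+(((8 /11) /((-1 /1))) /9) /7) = 943784887 /1387386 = 680.26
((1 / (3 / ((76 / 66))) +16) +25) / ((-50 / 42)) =-28679 / 825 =-34.76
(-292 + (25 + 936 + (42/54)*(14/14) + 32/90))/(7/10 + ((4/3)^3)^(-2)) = 41172992/53943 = 763.27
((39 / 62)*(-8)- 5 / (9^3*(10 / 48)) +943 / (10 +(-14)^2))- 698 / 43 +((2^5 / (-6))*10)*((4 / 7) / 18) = -8600638885 / 467091198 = -18.41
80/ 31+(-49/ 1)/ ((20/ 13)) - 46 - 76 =-93787/ 620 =-151.27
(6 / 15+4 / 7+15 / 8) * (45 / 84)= 2391 / 1568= 1.52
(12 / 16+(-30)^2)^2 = 12981609 / 16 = 811350.56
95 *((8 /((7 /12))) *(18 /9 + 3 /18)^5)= 35272835 /567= 62209.59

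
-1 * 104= -104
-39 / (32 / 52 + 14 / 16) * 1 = -26.17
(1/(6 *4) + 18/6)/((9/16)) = 5.41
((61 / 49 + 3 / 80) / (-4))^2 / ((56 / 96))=75812187 / 430259200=0.18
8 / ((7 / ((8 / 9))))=64 / 63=1.02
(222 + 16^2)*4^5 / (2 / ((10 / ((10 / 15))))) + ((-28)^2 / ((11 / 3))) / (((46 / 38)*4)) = 928784292 / 253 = 3671084.16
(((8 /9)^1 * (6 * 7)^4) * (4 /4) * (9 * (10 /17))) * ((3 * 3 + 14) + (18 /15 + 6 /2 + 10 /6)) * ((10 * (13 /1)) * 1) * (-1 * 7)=-384659317609.41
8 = 8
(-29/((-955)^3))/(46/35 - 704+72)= -0.00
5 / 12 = 0.42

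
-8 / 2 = -4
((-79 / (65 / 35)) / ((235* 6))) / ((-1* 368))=553 / 6745440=0.00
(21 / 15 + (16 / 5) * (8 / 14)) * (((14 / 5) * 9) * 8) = 16272 / 25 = 650.88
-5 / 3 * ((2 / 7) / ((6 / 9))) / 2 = -0.36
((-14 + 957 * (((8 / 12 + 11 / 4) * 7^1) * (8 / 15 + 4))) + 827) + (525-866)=104232.07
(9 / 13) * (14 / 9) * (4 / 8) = 7 / 13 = 0.54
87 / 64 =1.36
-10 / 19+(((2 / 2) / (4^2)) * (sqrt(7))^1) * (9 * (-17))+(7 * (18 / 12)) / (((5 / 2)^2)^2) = -153 * sqrt(7) / 16 - 3058 / 11875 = -25.56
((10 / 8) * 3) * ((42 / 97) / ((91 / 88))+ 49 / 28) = 164085 / 20176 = 8.13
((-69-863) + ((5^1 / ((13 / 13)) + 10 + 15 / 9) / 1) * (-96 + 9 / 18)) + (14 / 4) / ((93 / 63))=-2521.30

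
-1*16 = -16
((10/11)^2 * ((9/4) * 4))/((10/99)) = 73.64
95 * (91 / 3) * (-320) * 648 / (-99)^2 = -22131200 / 363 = -60967.49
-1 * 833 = -833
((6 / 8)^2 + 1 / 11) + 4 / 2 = 467 / 176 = 2.65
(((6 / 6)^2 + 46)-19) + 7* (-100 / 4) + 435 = 288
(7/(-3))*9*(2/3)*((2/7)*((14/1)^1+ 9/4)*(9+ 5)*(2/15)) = -364/3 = -121.33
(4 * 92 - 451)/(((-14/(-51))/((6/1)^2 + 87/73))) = -11492595/1022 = -11245.20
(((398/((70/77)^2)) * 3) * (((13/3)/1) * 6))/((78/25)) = 24079/2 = 12039.50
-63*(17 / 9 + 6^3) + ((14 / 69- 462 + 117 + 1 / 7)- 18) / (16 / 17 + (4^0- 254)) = -28407176431 / 2069655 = -13725.56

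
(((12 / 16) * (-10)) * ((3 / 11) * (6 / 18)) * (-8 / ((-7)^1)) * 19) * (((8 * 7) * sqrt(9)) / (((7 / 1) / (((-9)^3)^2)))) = -14540225760 / 77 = -188834100.78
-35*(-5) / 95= 35 / 19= 1.84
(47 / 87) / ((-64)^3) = -47 / 22806528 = -0.00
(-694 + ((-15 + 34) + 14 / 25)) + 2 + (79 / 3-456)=-82658 / 75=-1102.11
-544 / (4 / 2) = -272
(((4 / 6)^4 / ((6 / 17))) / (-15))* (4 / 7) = -544 / 25515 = -0.02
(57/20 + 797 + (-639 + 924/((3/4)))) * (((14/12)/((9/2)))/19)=194999/10260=19.01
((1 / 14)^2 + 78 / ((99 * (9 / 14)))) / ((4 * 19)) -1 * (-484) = 2141341849 / 4424112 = 484.02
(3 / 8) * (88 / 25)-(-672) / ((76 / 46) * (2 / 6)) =580227 / 475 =1221.53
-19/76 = -1/4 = -0.25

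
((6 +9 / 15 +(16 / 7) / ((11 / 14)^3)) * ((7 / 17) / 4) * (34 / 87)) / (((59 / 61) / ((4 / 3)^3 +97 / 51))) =63037994201 / 31358985570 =2.01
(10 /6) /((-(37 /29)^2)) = -4205 /4107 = -1.02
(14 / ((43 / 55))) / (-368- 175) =-770 / 23349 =-0.03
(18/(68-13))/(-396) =-1/1210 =-0.00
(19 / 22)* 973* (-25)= -462175 / 22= -21007.95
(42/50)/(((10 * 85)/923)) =19383/21250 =0.91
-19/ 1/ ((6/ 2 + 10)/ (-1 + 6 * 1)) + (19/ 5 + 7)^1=227/ 65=3.49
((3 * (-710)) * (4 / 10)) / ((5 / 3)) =-2556 / 5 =-511.20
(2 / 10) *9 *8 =72 / 5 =14.40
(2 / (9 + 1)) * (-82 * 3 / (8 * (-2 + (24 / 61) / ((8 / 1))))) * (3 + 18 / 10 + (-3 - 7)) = -97539 / 5950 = -16.39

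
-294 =-294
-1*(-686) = 686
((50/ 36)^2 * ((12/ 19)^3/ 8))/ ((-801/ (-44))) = 55000/ 16482177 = 0.00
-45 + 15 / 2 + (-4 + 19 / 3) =-211 / 6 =-35.17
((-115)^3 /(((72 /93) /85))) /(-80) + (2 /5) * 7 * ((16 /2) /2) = 4007527129 /1920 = 2087253.71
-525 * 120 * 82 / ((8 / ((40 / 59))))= -25830000 / 59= -437796.61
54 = 54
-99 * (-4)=396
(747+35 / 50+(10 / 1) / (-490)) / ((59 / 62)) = 11357253 / 14455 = 785.70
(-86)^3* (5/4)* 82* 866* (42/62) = -1185649727640/31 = -38246765407.74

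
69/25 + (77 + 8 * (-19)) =-1806/25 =-72.24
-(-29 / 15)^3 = 24389 / 3375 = 7.23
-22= -22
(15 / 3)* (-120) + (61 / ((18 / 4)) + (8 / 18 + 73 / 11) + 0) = -6373 / 11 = -579.36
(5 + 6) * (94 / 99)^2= 9.92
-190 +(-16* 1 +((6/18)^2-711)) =-8252/9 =-916.89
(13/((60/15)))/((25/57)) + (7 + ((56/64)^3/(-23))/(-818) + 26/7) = 30552791929/1685734400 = 18.12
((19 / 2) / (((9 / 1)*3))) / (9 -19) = -19 / 540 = -0.04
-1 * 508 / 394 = -254 / 197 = -1.29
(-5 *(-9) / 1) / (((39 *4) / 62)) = 465 / 26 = 17.88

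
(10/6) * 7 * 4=140/3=46.67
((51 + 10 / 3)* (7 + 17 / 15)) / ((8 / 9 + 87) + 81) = 9943 / 3800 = 2.62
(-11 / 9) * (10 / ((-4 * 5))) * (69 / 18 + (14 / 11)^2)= 3959 / 1188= 3.33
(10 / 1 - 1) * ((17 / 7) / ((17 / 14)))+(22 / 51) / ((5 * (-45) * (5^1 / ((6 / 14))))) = 18.00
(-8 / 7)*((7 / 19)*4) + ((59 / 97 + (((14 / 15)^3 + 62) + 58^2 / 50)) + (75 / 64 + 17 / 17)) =52224746303 / 398088000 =131.19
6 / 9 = 2 / 3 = 0.67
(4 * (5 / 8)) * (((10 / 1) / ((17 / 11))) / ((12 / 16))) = 21.57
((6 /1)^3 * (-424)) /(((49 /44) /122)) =-491622912 /49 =-10033120.65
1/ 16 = 0.06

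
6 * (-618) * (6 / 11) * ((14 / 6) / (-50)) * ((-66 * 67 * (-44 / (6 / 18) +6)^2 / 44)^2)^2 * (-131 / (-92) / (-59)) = -5509062225160424676727695759024 / 373175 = -14762677631568097211034220.00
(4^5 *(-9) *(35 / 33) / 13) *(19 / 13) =-2042880 / 1859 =-1098.91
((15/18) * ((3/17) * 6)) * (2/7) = 0.25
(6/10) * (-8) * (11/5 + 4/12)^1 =-304/25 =-12.16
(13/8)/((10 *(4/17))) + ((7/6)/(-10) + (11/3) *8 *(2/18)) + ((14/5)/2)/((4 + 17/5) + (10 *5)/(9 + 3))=11855173/2998080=3.95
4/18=2/9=0.22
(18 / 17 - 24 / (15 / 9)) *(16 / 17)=-18144 / 1445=-12.56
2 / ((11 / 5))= 10 / 11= 0.91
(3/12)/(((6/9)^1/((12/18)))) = 1/4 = 0.25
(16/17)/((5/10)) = 32/17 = 1.88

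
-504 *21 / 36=-294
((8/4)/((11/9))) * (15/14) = 135/77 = 1.75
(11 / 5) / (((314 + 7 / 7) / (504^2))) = 44352 / 25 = 1774.08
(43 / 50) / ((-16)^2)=43 / 12800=0.00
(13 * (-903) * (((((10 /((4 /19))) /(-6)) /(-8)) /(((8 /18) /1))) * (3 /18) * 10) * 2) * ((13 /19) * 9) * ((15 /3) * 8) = -171682875 /8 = -21460359.38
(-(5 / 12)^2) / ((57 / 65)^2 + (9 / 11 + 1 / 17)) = -19751875 / 187266672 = -0.11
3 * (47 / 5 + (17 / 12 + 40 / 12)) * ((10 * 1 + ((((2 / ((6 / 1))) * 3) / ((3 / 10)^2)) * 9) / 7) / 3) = 4811 / 14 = 343.64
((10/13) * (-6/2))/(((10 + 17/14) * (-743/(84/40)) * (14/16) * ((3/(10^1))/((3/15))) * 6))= 112/1516463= 0.00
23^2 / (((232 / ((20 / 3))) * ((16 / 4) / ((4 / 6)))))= 2645 / 1044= 2.53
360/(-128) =-45/16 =-2.81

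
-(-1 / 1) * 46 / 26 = 23 / 13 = 1.77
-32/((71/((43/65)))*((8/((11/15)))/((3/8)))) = -0.01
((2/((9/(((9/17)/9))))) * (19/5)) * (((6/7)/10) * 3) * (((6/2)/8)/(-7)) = -57/83300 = -0.00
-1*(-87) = 87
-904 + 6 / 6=-903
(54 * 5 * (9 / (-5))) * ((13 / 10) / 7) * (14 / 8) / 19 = -3159 / 380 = -8.31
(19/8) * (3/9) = 19/24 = 0.79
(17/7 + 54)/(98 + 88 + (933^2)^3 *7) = 395/32321085829614269583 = 0.00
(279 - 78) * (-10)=-2010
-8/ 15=-0.53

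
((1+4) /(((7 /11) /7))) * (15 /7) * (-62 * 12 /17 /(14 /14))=-613800 /119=-5157.98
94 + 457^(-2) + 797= 186084460 / 208849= 891.00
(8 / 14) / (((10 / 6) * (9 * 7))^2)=4 / 77175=0.00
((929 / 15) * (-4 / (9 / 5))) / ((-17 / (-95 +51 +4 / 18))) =-1464104 / 4131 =-354.42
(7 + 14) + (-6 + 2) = 17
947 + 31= 978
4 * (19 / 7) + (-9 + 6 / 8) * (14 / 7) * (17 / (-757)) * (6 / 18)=116373 / 10598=10.98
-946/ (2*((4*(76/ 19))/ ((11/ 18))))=-5203/ 288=-18.07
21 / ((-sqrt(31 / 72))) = -126 *sqrt(62) / 31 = -32.00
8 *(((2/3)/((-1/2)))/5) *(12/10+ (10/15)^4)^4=-3284094935552/403563009375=-8.14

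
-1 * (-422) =422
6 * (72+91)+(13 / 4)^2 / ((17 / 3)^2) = 4523793 / 4624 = 978.33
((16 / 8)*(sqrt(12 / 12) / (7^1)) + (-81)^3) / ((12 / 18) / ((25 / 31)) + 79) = -279006375 / 41909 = -6657.43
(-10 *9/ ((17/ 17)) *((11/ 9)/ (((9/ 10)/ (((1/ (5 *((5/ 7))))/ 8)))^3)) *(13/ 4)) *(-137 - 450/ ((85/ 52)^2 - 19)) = 78999741821/ 34331817600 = 2.30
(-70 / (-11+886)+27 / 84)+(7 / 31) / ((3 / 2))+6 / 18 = 15739 / 21700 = 0.73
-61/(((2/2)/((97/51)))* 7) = -5917/357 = -16.57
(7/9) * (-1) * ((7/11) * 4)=-196/99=-1.98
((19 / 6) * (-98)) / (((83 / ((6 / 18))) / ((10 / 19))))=-490 / 747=-0.66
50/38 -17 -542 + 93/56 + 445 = -118129/1064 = -111.02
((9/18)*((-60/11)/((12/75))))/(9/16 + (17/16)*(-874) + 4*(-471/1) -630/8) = 0.01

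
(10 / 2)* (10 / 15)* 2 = 20 / 3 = 6.67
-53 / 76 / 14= -53 / 1064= -0.05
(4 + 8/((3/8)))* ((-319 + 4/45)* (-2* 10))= 4362704/27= 161581.63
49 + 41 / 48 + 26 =3641 / 48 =75.85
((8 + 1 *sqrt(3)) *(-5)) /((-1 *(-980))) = -2 /49-sqrt(3) /196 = -0.05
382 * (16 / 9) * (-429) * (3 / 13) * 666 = -44776512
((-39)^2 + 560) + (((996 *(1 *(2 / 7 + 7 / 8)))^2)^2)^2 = 4708706595202175626244687804916161 / 1475789056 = 3190636613043277389803796.00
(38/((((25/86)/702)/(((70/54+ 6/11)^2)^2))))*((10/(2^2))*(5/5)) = 3803423675031604/1440894015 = 2639627.64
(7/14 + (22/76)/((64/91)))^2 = 4915089/5914624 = 0.83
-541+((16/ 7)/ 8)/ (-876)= -1658707/ 3066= -541.00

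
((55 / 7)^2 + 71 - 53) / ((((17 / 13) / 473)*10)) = 24024143 / 8330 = 2884.05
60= 60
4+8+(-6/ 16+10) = 21.62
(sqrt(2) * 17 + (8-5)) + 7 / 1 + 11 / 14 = 151 / 14 + 17 * sqrt(2) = 34.83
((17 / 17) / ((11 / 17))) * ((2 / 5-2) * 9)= -1224 / 55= -22.25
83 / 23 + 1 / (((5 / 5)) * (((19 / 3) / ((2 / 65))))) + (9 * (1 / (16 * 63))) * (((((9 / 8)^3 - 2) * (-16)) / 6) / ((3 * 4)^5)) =549230725815379 / 151991840931840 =3.61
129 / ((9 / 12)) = 172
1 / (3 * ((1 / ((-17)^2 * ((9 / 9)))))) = 289 / 3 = 96.33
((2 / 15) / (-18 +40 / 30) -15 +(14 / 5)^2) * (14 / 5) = -12544 / 625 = -20.07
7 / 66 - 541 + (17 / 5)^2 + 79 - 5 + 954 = 822799 / 1650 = 498.67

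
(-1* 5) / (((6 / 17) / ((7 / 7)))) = -85 / 6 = -14.17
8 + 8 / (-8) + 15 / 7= 64 / 7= 9.14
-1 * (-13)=13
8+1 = 9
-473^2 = -223729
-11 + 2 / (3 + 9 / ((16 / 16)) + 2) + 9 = -13 / 7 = -1.86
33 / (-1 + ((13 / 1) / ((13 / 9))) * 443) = 33 / 3986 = 0.01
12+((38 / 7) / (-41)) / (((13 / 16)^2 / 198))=-1344108 / 48503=-27.71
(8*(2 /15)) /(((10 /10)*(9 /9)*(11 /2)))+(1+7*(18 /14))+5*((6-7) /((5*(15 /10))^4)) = 1135174 /111375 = 10.19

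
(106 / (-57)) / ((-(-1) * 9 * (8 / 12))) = -53 / 171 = -0.31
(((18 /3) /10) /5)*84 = 252 /25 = 10.08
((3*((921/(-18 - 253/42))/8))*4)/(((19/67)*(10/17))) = -66088197/191710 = -344.73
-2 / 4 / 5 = -1 / 10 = -0.10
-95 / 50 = -19 / 10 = -1.90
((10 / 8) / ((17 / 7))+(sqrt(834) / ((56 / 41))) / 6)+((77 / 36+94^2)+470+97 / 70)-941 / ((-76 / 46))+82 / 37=41 * sqrt(834) / 336+37200709124 / 3764565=9885.33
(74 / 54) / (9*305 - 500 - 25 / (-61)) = 2257 / 3698190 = 0.00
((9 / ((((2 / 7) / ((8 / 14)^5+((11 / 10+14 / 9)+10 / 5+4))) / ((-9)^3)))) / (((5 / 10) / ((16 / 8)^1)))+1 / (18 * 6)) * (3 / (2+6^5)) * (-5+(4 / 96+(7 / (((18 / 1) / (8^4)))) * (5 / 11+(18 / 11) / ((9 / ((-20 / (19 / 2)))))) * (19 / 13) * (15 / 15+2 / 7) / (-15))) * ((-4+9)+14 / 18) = 68687834487109759 / 1996728647760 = 34400.18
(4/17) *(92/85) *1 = 368/1445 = 0.25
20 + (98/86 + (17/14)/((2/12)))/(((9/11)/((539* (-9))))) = -2147132/43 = -49933.30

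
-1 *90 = -90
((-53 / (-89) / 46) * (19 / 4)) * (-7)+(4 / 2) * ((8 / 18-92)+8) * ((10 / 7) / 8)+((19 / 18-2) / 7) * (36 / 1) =-35.13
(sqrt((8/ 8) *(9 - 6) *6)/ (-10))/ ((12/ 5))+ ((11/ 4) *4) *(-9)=-99 - sqrt(2)/ 8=-99.18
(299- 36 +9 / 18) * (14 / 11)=3689 / 11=335.36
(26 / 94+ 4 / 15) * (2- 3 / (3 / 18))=-6128 / 705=-8.69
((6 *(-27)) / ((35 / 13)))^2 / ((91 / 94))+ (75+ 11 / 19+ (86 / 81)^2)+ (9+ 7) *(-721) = -8251587619088 / 1068950925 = -7719.33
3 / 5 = 0.60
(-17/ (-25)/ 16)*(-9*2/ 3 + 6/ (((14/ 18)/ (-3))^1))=-867/ 700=-1.24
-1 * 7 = -7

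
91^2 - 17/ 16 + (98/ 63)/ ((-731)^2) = 637124498495/ 76947984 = 8279.94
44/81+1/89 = 3997/7209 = 0.55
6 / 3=2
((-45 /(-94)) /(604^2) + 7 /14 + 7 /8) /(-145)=-47152513 /4972442080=-0.01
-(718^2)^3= -137008233063797824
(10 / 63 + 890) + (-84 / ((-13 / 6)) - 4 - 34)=890.93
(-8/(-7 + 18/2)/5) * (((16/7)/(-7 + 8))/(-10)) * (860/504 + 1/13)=46736/143325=0.33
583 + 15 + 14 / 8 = 2399 / 4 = 599.75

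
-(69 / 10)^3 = -328509 / 1000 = -328.51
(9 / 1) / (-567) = -1 / 63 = -0.02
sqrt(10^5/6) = 129.10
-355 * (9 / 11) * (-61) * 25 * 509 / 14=2480038875 / 154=16104148.54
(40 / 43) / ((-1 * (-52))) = 10 / 559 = 0.02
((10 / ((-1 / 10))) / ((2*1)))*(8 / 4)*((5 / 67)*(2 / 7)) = -1000 / 469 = -2.13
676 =676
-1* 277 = -277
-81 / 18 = -9 / 2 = -4.50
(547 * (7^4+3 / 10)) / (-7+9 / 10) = -13135111 / 61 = -215329.69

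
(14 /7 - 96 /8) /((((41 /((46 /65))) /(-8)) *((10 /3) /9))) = 9936 /2665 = 3.73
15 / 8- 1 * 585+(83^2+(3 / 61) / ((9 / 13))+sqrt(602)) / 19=-6134605 / 27816+sqrt(602) / 19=-219.25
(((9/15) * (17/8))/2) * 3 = 153/80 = 1.91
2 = 2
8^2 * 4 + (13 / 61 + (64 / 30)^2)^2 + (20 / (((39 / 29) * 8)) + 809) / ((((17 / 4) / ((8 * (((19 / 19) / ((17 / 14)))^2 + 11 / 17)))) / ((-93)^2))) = 210491689513898920949 / 12031362793125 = 17495249.14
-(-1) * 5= 5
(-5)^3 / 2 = -125 / 2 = -62.50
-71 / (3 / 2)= -142 / 3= -47.33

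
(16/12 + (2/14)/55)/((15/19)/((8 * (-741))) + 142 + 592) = 57930392/31828671105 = 0.00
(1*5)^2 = 25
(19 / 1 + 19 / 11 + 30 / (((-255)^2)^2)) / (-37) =-64269409522 / 114726533625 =-0.56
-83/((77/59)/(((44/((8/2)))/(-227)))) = 4897/1589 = 3.08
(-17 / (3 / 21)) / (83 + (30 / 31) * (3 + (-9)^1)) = -3689 / 2393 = -1.54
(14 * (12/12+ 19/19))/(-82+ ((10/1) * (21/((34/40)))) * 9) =238/18203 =0.01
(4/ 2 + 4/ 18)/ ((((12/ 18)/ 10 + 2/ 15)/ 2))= 200/ 9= 22.22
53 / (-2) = -53 / 2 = -26.50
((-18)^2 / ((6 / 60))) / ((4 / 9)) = 7290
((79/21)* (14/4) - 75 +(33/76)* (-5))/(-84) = 14593/19152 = 0.76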